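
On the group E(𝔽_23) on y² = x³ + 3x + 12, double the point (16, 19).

(22, 13)

tangent at (16, 19): λ = (3·16² + 3)/(2·19) ≡ 12/15. 15⁻¹ ≡ 20 (mod 23), so λ ≡ 12·20 ≡ 10.
  x = λ² - 16 - 16 = 100 - 32 ≡ 22; y = λ·(16 - 22) - 19 ≡ 13. → (22, 13)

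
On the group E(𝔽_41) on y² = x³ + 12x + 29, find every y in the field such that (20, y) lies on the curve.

none

x³ + 12x + 29 = 8269 ≡ 28 (mod 41).
28 is a non-residue mod 41; no y exists.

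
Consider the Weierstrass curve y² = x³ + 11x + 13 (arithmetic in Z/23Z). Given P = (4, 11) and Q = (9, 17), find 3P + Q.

(1, 5)

First 3P:
Repeated addition: build up to 3P.
2P: tangent at (4, 11): λ = (3·4² + 11)/(2·11) ≡ 13/22. 22⁻¹ ≡ 22 (mod 23), so λ ≡ 13·22 ≡ 10.
  x = λ² - 4 - 4 = 100 - 8 ≡ 0; y = λ·(4 - 0) - 11 ≡ 6. → (0, 6)
3P: (0, 6) + (4, 11). λ = (11 - 6)/(4 - 0) ≡ 5/4 mod 23. 4⁻¹ ≡ 6 (mod 23), so λ ≡ 7.
  x = λ² - 0 - 4 = 49 - 4 ≡ 22; y = λ·(0 - 22) - 6 ≡ 1. → (22, 1)
3P = (22, 1).
Finally 3P + Q:
(22, 1) + (9, 17). λ = (17 - 1)/(9 - 22) ≡ 16/10 mod 23. 10⁻¹ ≡ 7 (mod 23) since 10·7 = 70 ≡ 1, so λ ≡ 20.
  x = λ² - 22 - 9 = 400 - 31 ≡ 1; y = λ·(22 - 1) - 1 ≡ 5. → (1, 5)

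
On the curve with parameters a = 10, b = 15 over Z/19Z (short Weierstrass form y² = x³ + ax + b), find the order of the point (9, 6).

12

2P: tangent at (9, 6): λ = (3·9² + 10)/(2·6) ≡ 6/12. 12⁻¹ ≡ 8 (mod 19) since 12·8 = 96 ≡ 1, so λ ≡ 6·8 ≡ 10.
  x = λ² - 9 - 9 = 100 - 18 ≡ 6; y = λ·(9 - 6) - 6 ≡ 5. → (6, 5)
3P: (6, 5) + (9, 6). λ = (6 - 5)/(9 - 6) ≡ 1/3 mod 19. 3⁻¹ ≡ 13 (mod 19), so λ ≡ 13.
  x = λ² - 6 - 9 = 169 - 15 ≡ 2; y = λ·(6 - 2) - 5 ≡ 9. → (2, 9)
4P: (2, 9) + (9, 6). λ = (6 - 9)/(9 - 2) ≡ 16/7 mod 19. 7⁻¹ ≡ 11 (mod 19), so λ ≡ 5.
  x = λ² - 2 - 9 = 25 - 11 ≡ 14; y = λ·(2 - 14) - 9 ≡ 7. → (14, 7)
5P: (14, 7) + (9, 6). λ = (6 - 7)/(9 - 14) ≡ 18/14 mod 19. 14⁻¹ ≡ 15 (mod 19) since 14·15 = 210 ≡ 1, so λ ≡ 4.
  x = λ² - 14 - 9 = 16 - 23 ≡ 12; y = λ·(14 - 12) - 7 ≡ 1. → (12, 1)
6P: (12, 1) + (9, 6). λ = (6 - 1)/(9 - 12) ≡ 5/16 mod 19. 16⁻¹ ≡ 6 (mod 19), so λ ≡ 11.
  x = λ² - 12 - 9 = 121 - 21 ≡ 5; y = λ·(12 - 5) - 1 ≡ 0. → (5, 0)
7P: (5, 0) + (9, 6). λ = (6 - 0)/(9 - 5) ≡ 6/4 mod 19. 4⁻¹ ≡ 5 (mod 19) since 4·5 = 20 ≡ 1, so λ ≡ 11.
  x = λ² - 5 - 9 = 121 - 14 ≡ 12; y = λ·(5 - 12) - 0 ≡ 18. → (12, 18)
8P: (12, 18) + (9, 6). λ = (6 - 18)/(9 - 12) ≡ 7/16 mod 19. 16⁻¹ ≡ 6 (mod 19) since 16·6 = 96 ≡ 1, so λ ≡ 4.
  x = λ² - 12 - 9 = 16 - 21 ≡ 14; y = λ·(12 - 14) - 18 ≡ 12. → (14, 12)
9P: (14, 12) + (9, 6). λ = (6 - 12)/(9 - 14) ≡ 13/14 mod 19. 14⁻¹ ≡ 15 (mod 19), so λ ≡ 5.
  x = λ² - 14 - 9 = 25 - 23 ≡ 2; y = λ·(14 - 2) - 12 ≡ 10. → (2, 10)
10P: (2, 10) + (9, 6). λ = (6 - 10)/(9 - 2) ≡ 15/7 mod 19. 7⁻¹ ≡ 11 (mod 19) since 7·11 = 77 ≡ 1, so λ ≡ 13.
  x = λ² - 2 - 9 = 169 - 11 ≡ 6; y = λ·(2 - 6) - 10 ≡ 14. → (6, 14)
11P: (6, 14) + (9, 6). λ = (6 - 14)/(9 - 6) ≡ 11/3 mod 19. 3⁻¹ ≡ 13 (mod 19), so λ ≡ 10.
  x = λ² - 6 - 9 = 100 - 15 ≡ 9; y = λ·(6 - 9) - 14 ≡ 13. → (9, 13)
12P: (9, 13) + (9, 6): same x and y₁ ≡ -y₂, so the sum is 𝒪.
12P = 𝒪, so the order is 12.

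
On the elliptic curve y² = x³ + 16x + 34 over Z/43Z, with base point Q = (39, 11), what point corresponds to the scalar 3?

(11, 6)

Repeated addition: build up to 3Q.
2Q: tangent at (39, 11): λ = (3·39² + 16)/(2·11) ≡ 21/22. 22⁻¹ ≡ 2 (mod 43), so λ ≡ 21·2 ≡ 42.
  x = λ² - 39 - 39 = 1764 - 78 ≡ 9; y = λ·(39 - 9) - 11 ≡ 2. → (9, 2)
3Q: (9, 2) + (39, 11). λ = (11 - 2)/(39 - 9) ≡ 9/30 mod 43. 30⁻¹ ≡ 33 (mod 43) since 30·33 = 990 ≡ 1, so λ ≡ 39.
  x = λ² - 9 - 39 = 1521 - 48 ≡ 11; y = λ·(9 - 11) - 2 ≡ 6. → (11, 6)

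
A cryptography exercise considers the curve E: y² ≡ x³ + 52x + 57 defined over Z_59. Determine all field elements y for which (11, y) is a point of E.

none

x³ + 52x + 57 = 1960 ≡ 13 (mod 59).
13 is a non-residue mod 59; no y exists.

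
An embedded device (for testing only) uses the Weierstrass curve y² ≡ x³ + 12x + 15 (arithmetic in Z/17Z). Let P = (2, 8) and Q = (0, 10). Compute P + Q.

(16, 6)

(2, 8) + (0, 10). λ = (10 - 8)/(0 - 2) ≡ 2/15 mod 17. 15⁻¹ ≡ 8 (mod 17) since 15·8 = 120 ≡ 1, so λ ≡ 16.
  x = λ² - 2 - 0 = 256 - 2 ≡ 16; y = λ·(2 - 16) - 8 ≡ 6. → (16, 6)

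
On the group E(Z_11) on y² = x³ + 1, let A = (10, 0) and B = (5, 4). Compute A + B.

(5, 7)

(10, 0) + (5, 4). λ = (4 - 0)/(5 - 10) ≡ 4/6 mod 11. 6⁻¹ ≡ 2 (mod 11) since 6·2 = 12 ≡ 1, so λ ≡ 8.
  x = λ² - 10 - 5 = 64 - 15 ≡ 5; y = λ·(10 - 5) - 0 ≡ 7. → (5, 7)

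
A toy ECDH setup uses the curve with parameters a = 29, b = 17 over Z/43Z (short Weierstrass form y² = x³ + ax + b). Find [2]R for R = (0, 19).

tangent at (0, 19): λ = (3·0² + 29)/(2·19) ≡ 29/38. 38⁻¹ ≡ 17 (mod 43), so λ ≡ 29·17 ≡ 20.
  x = λ² - 0 - 0 = 400 - 0 ≡ 13; y = λ·(0 - 13) - 19 ≡ 22. → (13, 22)

(13, 22)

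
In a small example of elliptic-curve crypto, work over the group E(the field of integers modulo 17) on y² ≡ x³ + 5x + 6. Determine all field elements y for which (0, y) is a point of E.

x³ + 5x + 6 = 6 ≡ 6 (mod 17).
6 is a non-residue mod 17; no y exists.

none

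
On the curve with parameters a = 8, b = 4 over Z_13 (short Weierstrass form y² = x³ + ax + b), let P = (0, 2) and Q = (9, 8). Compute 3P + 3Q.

First 3P:
Repeated addition: build up to 3P.
2P: tangent at (0, 2): λ = (3·0² + 8)/(2·2) ≡ 8/4. 4⁻¹ ≡ 10 (mod 13), so λ ≡ 8·10 ≡ 2.
  x = λ² - 0 - 0 = 4 - 0 ≡ 4; y = λ·(0 - 4) - 2 ≡ 3. → (4, 3)
3P: (4, 3) + (0, 2). λ = (2 - 3)/(0 - 4) ≡ 12/9 mod 13. 9⁻¹ ≡ 3 (mod 13) since 9·3 = 27 ≡ 1, so λ ≡ 10.
  x = λ² - 4 - 0 = 100 - 4 ≡ 5; y = λ·(4 - 5) - 3 ≡ 0. → (5, 0)
3P = (5, 0).
Next 3Q:
Repeated addition: build up to 3Q.
2Q: tangent at (9, 8): λ = (3·9² + 8)/(2·8) ≡ 4/3. 3⁻¹ ≡ 9 (mod 13), so λ ≡ 4·9 ≡ 10.
  x = λ² - 9 - 9 = 100 - 18 ≡ 4; y = λ·(9 - 4) - 8 ≡ 3. → (4, 3)
3Q: (4, 3) + (9, 8). λ = (8 - 3)/(9 - 4) ≡ 5/5 mod 13. 5⁻¹ ≡ 8 (mod 13), so λ ≡ 1.
  x = λ² - 4 - 9 = 1 - 13 ≡ 1; y = λ·(4 - 1) - 3 ≡ 0. → (1, 0)
3Q = (1, 0).
Finally 3P + 3Q:
(5, 0) + (1, 0). λ = (0 - 0)/(1 - 5) ≡ 0/9 mod 13. 9⁻¹ ≡ 3 (mod 13), so λ ≡ 0.
  x = λ² - 5 - 1 = 0 - 6 ≡ 7; y = λ·(5 - 7) - 0 ≡ 0. → (7, 0)

(7, 0)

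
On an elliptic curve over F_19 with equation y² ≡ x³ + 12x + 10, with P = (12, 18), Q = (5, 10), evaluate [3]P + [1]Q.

(5, 10)

First 3P:
Repeated addition: build up to 3P.
2P: tangent at (12, 18): λ = (3·12² + 12)/(2·18) ≡ 7/17. 17⁻¹ ≡ 9 (mod 19) since 17·9 = 153 ≡ 1, so λ ≡ 7·9 ≡ 6.
  x = λ² - 12 - 12 = 36 - 24 ≡ 12; y = λ·(12 - 12) - 18 ≡ 1. → (12, 1)
3P: (12, 1) + (12, 18): same x and y₁ ≡ -y₂, so the sum is O.
3P = O.
Finally 3P + Q:
O + (5, 10) = (5, 10) (identity).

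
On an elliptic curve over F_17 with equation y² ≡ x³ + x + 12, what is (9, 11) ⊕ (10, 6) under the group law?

(6, 8)

(9, 11) + (10, 6). λ = (6 - 11)/(10 - 9) ≡ 12/1 mod 17. 1⁻¹ ≡ 1 (mod 17) since 1·1 = 1 ≡ 1, so λ ≡ 12.
  x = λ² - 9 - 10 = 144 - 19 ≡ 6; y = λ·(9 - 6) - 11 ≡ 8. → (6, 8)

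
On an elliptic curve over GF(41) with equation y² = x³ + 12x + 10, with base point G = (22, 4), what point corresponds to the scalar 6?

(10, 33)

Double-and-add on 6 = (110)₂. Start with G = (22, 4) for the leading 1-bit.
double: tangent at (22, 4): λ = (3·22² + 12)/(2·4) ≡ 29/8. 8⁻¹ ≡ 36 (mod 41), so λ ≡ 29·36 ≡ 19.
  x = λ² - 22 - 22 = 361 - 44 ≡ 30; y = λ·(22 - 30) - 4 ≡ 8. → (30, 8)
add G: (30, 8) + (22, 4). λ = (4 - 8)/(22 - 30) ≡ 37/33 mod 41. 33⁻¹ ≡ 5 (mod 41), so λ ≡ 21.
  x = λ² - 30 - 22 = 441 - 52 ≡ 20; y = λ·(30 - 20) - 8 ≡ 38. → (20, 38)
double: tangent at (20, 38): λ = (3·20² + 12)/(2·38) ≡ 23/35. 35⁻¹ ≡ 34 (mod 41), so λ ≡ 23·34 ≡ 3.
  x = λ² - 20 - 20 = 9 - 40 ≡ 10; y = λ·(20 - 10) - 38 ≡ 33. → (10, 33)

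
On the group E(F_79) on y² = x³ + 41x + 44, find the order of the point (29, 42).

11

2P: tangent at (29, 42): λ = (3·29² + 41)/(2·42) ≡ 36/5. 5⁻¹ ≡ 16 (mod 79), so λ ≡ 36·16 ≡ 23.
  x = λ² - 29 - 29 = 529 - 58 ≡ 76; y = λ·(29 - 76) - 42 ≡ 62. → (76, 62)
3P: (76, 62) + (29, 42). λ = (42 - 62)/(29 - 76) ≡ 59/32 mod 79. 32⁻¹ ≡ 42 (mod 79), so λ ≡ 29.
  x = λ² - 76 - 29 = 841 - 105 ≡ 25; y = λ·(76 - 25) - 62 ≡ 74. → (25, 74)
4P: (25, 74) + (29, 42). λ = (42 - 74)/(29 - 25) ≡ 47/4 mod 79. 4⁻¹ ≡ 20 (mod 79), so λ ≡ 71.
  x = λ² - 25 - 29 = 5041 - 54 ≡ 10; y = λ·(25 - 10) - 74 ≡ 43. → (10, 43)
5P: (10, 43) + (29, 42). λ = (42 - 43)/(29 - 10) ≡ 78/19 mod 79. 19⁻¹ ≡ 25 (mod 79), so λ ≡ 54.
  x = λ² - 10 - 29 = 2916 - 39 ≡ 33; y = λ·(10 - 33) - 43 ≡ 58. → (33, 58)
6P: (33, 58) + (29, 42). λ = (42 - 58)/(29 - 33) ≡ 63/75 mod 79. 75⁻¹ ≡ 59 (mod 79), so λ ≡ 4.
  x = λ² - 33 - 29 = 16 - 62 ≡ 33; y = λ·(33 - 33) - 58 ≡ 21. → (33, 21)
7P: (33, 21) + (29, 42). λ = (42 - 21)/(29 - 33) ≡ 21/75 mod 79. 75⁻¹ ≡ 59 (mod 79) since 75·59 = 4425 ≡ 1, so λ ≡ 54.
  x = λ² - 33 - 29 = 2916 - 62 ≡ 10; y = λ·(33 - 10) - 21 ≡ 36. → (10, 36)
8P: (10, 36) + (29, 42). λ = (42 - 36)/(29 - 10) ≡ 6/19 mod 79. 19⁻¹ ≡ 25 (mod 79), so λ ≡ 71.
  x = λ² - 10 - 29 = 5041 - 39 ≡ 25; y = λ·(10 - 25) - 36 ≡ 5. → (25, 5)
9P: (25, 5) + (29, 42). λ = (42 - 5)/(29 - 25) ≡ 37/4 mod 79. 4⁻¹ ≡ 20 (mod 79), so λ ≡ 29.
  x = λ² - 25 - 29 = 841 - 54 ≡ 76; y = λ·(25 - 76) - 5 ≡ 17. → (76, 17)
10P: (76, 17) + (29, 42). λ = (42 - 17)/(29 - 76) ≡ 25/32 mod 79. 32⁻¹ ≡ 42 (mod 79) since 32·42 = 1344 ≡ 1, so λ ≡ 23.
  x = λ² - 76 - 29 = 529 - 105 ≡ 29; y = λ·(76 - 29) - 17 ≡ 37. → (29, 37)
11P: (29, 37) + (29, 42): same x and y₁ ≡ -y₂, so the sum is O.
11P = O, so the order is 11.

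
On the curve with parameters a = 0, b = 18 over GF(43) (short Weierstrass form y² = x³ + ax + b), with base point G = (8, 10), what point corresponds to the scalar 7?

(14, 15)

Double-and-add on 7 = (111)₂. Start with G = (8, 10) for the leading 1-bit.
double: tangent at (8, 10): λ = (3·8² + 0)/(2·10) ≡ 20/20. 20⁻¹ ≡ 28 (mod 43) since 20·28 = 560 ≡ 1, so λ ≡ 20·28 ≡ 1.
  x = λ² - 8 - 8 = 1 - 16 ≡ 28; y = λ·(8 - 28) - 10 ≡ 13. → (28, 13)
add G: (28, 13) + (8, 10). λ = (10 - 13)/(8 - 28) ≡ 40/23 mod 43. 23⁻¹ ≡ 15 (mod 43), so λ ≡ 41.
  x = λ² - 28 - 8 = 1681 - 36 ≡ 11; y = λ·(28 - 11) - 13 ≡ 39. → (11, 39)
double: tangent at (11, 39): λ = (3·11² + 0)/(2·39) ≡ 19/35. 35⁻¹ ≡ 16 (mod 43) since 35·16 = 560 ≡ 1, so λ ≡ 19·16 ≡ 3.
  x = λ² - 11 - 11 = 9 - 22 ≡ 30; y = λ·(11 - 30) - 39 ≡ 33. → (30, 33)
add G: (30, 33) + (8, 10). λ = (10 - 33)/(8 - 30) ≡ 20/21 mod 43. 21⁻¹ ≡ 41 (mod 43) since 21·41 = 861 ≡ 1, so λ ≡ 3.
  x = λ² - 30 - 8 = 9 - 38 ≡ 14; y = λ·(30 - 14) - 33 ≡ 15. → (14, 15)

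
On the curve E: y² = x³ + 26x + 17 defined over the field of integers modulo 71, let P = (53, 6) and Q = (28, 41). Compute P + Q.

(9, 46)

(53, 6) + (28, 41). λ = (41 - 6)/(28 - 53) ≡ 35/46 mod 71. 46⁻¹ ≡ 17 (mod 71), so λ ≡ 27.
  x = λ² - 53 - 28 = 729 - 81 ≡ 9; y = λ·(53 - 9) - 6 ≡ 46. → (9, 46)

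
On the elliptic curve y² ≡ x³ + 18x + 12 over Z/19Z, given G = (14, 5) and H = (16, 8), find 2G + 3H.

First 2G:
Repeated addition: build up to 2G.
2G: tangent at (14, 5): λ = (3·14² + 18)/(2·5) ≡ 17/10. 10⁻¹ ≡ 2 (mod 19), so λ ≡ 17·2 ≡ 15.
  x = λ² - 14 - 14 = 225 - 28 ≡ 7; y = λ·(14 - 7) - 5 ≡ 5. → (7, 5)
2G = (7, 5).
Next 3H:
Repeated addition: build up to 3H.
2H: tangent at (16, 8): λ = (3·16² + 18)/(2·8) ≡ 7/16. 16⁻¹ ≡ 6 (mod 19), so λ ≡ 7·6 ≡ 4.
  x = λ² - 16 - 16 = 16 - 32 ≡ 3; y = λ·(16 - 3) - 8 ≡ 6. → (3, 6)
3H: (3, 6) + (16, 8). λ = (8 - 6)/(16 - 3) ≡ 2/13 mod 19. 13⁻¹ ≡ 3 (mod 19), so λ ≡ 6.
  x = λ² - 3 - 16 = 36 - 19 ≡ 17; y = λ·(3 - 17) - 6 ≡ 5. → (17, 5)
3H = (17, 5).
Finally 2G + 3H:
(7, 5) + (17, 5). λ = (5 - 5)/(17 - 7) ≡ 0/10 mod 19. 10⁻¹ ≡ 2 (mod 19), so λ ≡ 0.
  x = λ² - 7 - 17 = 0 - 24 ≡ 14; y = λ·(7 - 14) - 5 ≡ 14. → (14, 14)

(14, 14)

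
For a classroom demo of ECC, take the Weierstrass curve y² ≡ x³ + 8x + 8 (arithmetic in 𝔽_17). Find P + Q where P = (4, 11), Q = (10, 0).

(4, 11) + (10, 0). λ = (0 - 11)/(10 - 4) ≡ 6/6 mod 17. 6⁻¹ ≡ 3 (mod 17) since 6·3 = 18 ≡ 1, so λ ≡ 1.
  x = λ² - 4 - 10 = 1 - 14 ≡ 4; y = λ·(4 - 4) - 11 ≡ 6. → (4, 6)

(4, 6)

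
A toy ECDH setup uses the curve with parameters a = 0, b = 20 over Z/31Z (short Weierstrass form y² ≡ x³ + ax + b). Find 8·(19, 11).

Write P = (19, 11).
Double-and-add on 8 = (1000)₂. Start with P = (19, 11) for the leading 1-bit.
double: tangent at (19, 11): λ = (3·19² + 0)/(2·11) ≡ 29/22. 22⁻¹ ≡ 24 (mod 31) since 22·24 = 528 ≡ 1, so λ ≡ 29·24 ≡ 14.
  x = λ² - 19 - 19 = 196 - 38 ≡ 3; y = λ·(19 - 3) - 11 ≡ 27. → (3, 27)
double: tangent at (3, 27): λ = (3·3² + 0)/(2·27) ≡ 27/23. 23⁻¹ ≡ 27 (mod 31), so λ ≡ 27·27 ≡ 16.
  x = λ² - 3 - 3 = 256 - 6 ≡ 2; y = λ·(3 - 2) - 27 ≡ 20. → (2, 20)
double: tangent at (2, 20): λ = (3·2² + 0)/(2·20) ≡ 12/9. 9⁻¹ ≡ 7 (mod 31), so λ ≡ 12·7 ≡ 22.
  x = λ² - 2 - 2 = 484 - 4 ≡ 15; y = λ·(2 - 15) - 20 ≡ 4. → (15, 4)

(15, 4)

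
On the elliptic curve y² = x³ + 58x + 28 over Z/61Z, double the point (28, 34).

(52, 34)

tangent at (28, 34): λ = (3·28² + 58)/(2·34) ≡ 31/7. 7⁻¹ ≡ 35 (mod 61), so λ ≡ 31·35 ≡ 48.
  x = λ² - 28 - 28 = 2304 - 56 ≡ 52; y = λ·(28 - 52) - 34 ≡ 34. → (52, 34)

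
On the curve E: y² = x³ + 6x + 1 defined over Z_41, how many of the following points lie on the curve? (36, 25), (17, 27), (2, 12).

2

(36, 25): 25² ≡ 10, rhs ≡ 10 → on.
(17, 27): 27² ≡ 32, rhs ≡ 14 → off.
(2, 12): 12² ≡ 21, rhs ≡ 21 → on.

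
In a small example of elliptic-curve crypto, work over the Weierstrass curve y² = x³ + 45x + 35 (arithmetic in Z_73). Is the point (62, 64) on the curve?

y² = 64² ≡ 8; x³ + 45x + 35 = 241153 ≡ 34 (mod 73). 8 ≠ 34.

no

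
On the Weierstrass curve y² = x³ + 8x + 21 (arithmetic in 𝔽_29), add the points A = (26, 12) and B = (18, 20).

(26, 12) + (18, 20). λ = (20 - 12)/(18 - 26) ≡ 8/21 mod 29. 21⁻¹ ≡ 18 (mod 29) since 21·18 = 378 ≡ 1, so λ ≡ 28.
  x = λ² - 26 - 18 = 784 - 44 ≡ 15; y = λ·(26 - 15) - 12 ≡ 6. → (15, 6)

(15, 6)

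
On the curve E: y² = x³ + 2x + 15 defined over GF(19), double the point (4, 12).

tangent at (4, 12): λ = (3·4² + 2)/(2·12) ≡ 12/5. 5⁻¹ ≡ 4 (mod 19) since 5·4 = 20 ≡ 1, so λ ≡ 12·4 ≡ 10.
  x = λ² - 4 - 4 = 100 - 8 ≡ 16; y = λ·(4 - 16) - 12 ≡ 1. → (16, 1)

(16, 1)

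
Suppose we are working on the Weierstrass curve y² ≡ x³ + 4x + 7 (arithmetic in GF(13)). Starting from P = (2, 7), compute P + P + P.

Repeated addition: build up to 3P.
2P: tangent at (2, 7): λ = (3·2² + 4)/(2·7) ≡ 3/1. 1⁻¹ ≡ 1 (mod 13) since 1·1 = 1 ≡ 1, so λ ≡ 3·1 ≡ 3.
  x = λ² - 2 - 2 = 9 - 4 ≡ 5; y = λ·(2 - 5) - 7 ≡ 10. → (5, 10)
3P: (5, 10) + (2, 7). λ = (7 - 10)/(2 - 5) ≡ 10/10 mod 13. 10⁻¹ ≡ 4 (mod 13), so λ ≡ 1.
  x = λ² - 5 - 2 = 1 - 7 ≡ 7; y = λ·(5 - 7) - 10 ≡ 1. → (7, 1)

(7, 1)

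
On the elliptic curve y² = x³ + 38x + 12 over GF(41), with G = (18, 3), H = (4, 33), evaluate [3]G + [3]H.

First 3G:
Repeated addition: build up to 3G.
2G: tangent at (18, 3): λ = (3·18² + 38)/(2·3) ≡ 26/6. 6⁻¹ ≡ 7 (mod 41), so λ ≡ 26·7 ≡ 18.
  x = λ² - 18 - 18 = 324 - 36 ≡ 1; y = λ·(18 - 1) - 3 ≡ 16. → (1, 16)
3G: (1, 16) + (18, 3). λ = (3 - 16)/(18 - 1) ≡ 28/17 mod 41. 17⁻¹ ≡ 29 (mod 41), so λ ≡ 33.
  x = λ² - 1 - 18 = 1089 - 19 ≡ 4; y = λ·(1 - 4) - 16 ≡ 8. → (4, 8)
3G = (4, 8).
Next 3H:
Repeated addition: build up to 3H.
2H: tangent at (4, 33): λ = (3·4² + 38)/(2·33) ≡ 4/25. 25⁻¹ ≡ 23 (mod 41) since 25·23 = 575 ≡ 1, so λ ≡ 4·23 ≡ 10.
  x = λ² - 4 - 4 = 100 - 8 ≡ 10; y = λ·(4 - 10) - 33 ≡ 30. → (10, 30)
3H: (10, 30) + (4, 33). λ = (33 - 30)/(4 - 10) ≡ 3/35 mod 41. 35⁻¹ ≡ 34 (mod 41), so λ ≡ 20.
  x = λ² - 10 - 4 = 400 - 14 ≡ 17; y = λ·(10 - 17) - 30 ≡ 35. → (17, 35)
3H = (17, 35).
Finally 3G + 3H:
(4, 8) + (17, 35). λ = (35 - 8)/(17 - 4) ≡ 27/13 mod 41. 13⁻¹ ≡ 19 (mod 41) since 13·19 = 247 ≡ 1, so λ ≡ 21.
  x = λ² - 4 - 17 = 441 - 21 ≡ 10; y = λ·(4 - 10) - 8 ≡ 30. → (10, 30)

(10, 30)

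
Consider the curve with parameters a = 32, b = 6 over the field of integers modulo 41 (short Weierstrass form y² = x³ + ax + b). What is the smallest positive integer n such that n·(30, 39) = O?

2P: tangent at (30, 39): λ = (3·30² + 32)/(2·39) ≡ 26/37. 37⁻¹ ≡ 10 (mod 41) since 37·10 = 370 ≡ 1, so λ ≡ 26·10 ≡ 14.
  x = λ² - 30 - 30 = 196 - 60 ≡ 13; y = λ·(30 - 13) - 39 ≡ 35. → (13, 35)
3P: (13, 35) + (30, 39). λ = (39 - 35)/(30 - 13) ≡ 4/17 mod 41. 17⁻¹ ≡ 29 (mod 41) since 17·29 = 493 ≡ 1, so λ ≡ 34.
  x = λ² - 13 - 30 = 1156 - 43 ≡ 6; y = λ·(13 - 6) - 35 ≡ 39. → (6, 39)
4P: (6, 39) + (30, 39). λ = (39 - 39)/(30 - 6) ≡ 0/24 mod 41. 24⁻¹ ≡ 12 (mod 41) since 24·12 = 288 ≡ 1, so λ ≡ 0.
  x = λ² - 6 - 30 = 0 - 36 ≡ 5; y = λ·(6 - 5) - 39 ≡ 2. → (5, 2)
5P: (5, 2) + (30, 39). λ = (39 - 2)/(30 - 5) ≡ 37/25 mod 41. 25⁻¹ ≡ 23 (mod 41), so λ ≡ 31.
  x = λ² - 5 - 30 = 961 - 35 ≡ 24; y = λ·(5 - 24) - 2 ≡ 24. → (24, 24)
6P: (24, 24) + (30, 39). λ = (39 - 24)/(30 - 24) ≡ 15/6 mod 41. 6⁻¹ ≡ 7 (mod 41), so λ ≡ 23.
  x = λ² - 24 - 30 = 529 - 54 ≡ 24; y = λ·(24 - 24) - 24 ≡ 17. → (24, 17)
7P: (24, 17) + (30, 39). λ = (39 - 17)/(30 - 24) ≡ 22/6 mod 41. 6⁻¹ ≡ 7 (mod 41) since 6·7 = 42 ≡ 1, so λ ≡ 31.
  x = λ² - 24 - 30 = 961 - 54 ≡ 5; y = λ·(24 - 5) - 17 ≡ 39. → (5, 39)
8P: (5, 39) + (30, 39). λ = (39 - 39)/(30 - 5) ≡ 0/25 mod 41. 25⁻¹ ≡ 23 (mod 41) since 25·23 = 575 ≡ 1, so λ ≡ 0.
  x = λ² - 5 - 30 = 0 - 35 ≡ 6; y = λ·(5 - 6) - 39 ≡ 2. → (6, 2)
9P: (6, 2) + (30, 39). λ = (39 - 2)/(30 - 6) ≡ 37/24 mod 41. 24⁻¹ ≡ 12 (mod 41), so λ ≡ 34.
  x = λ² - 6 - 30 = 1156 - 36 ≡ 13; y = λ·(6 - 13) - 2 ≡ 6. → (13, 6)
10P: (13, 6) + (30, 39). λ = (39 - 6)/(30 - 13) ≡ 33/17 mod 41. 17⁻¹ ≡ 29 (mod 41), so λ ≡ 14.
  x = λ² - 13 - 30 = 196 - 43 ≡ 30; y = λ·(13 - 30) - 6 ≡ 2. → (30, 2)
11P: (30, 2) + (30, 39): same x and y₁ ≡ -y₂, so the sum is O.
11P = O, so the order is 11.

11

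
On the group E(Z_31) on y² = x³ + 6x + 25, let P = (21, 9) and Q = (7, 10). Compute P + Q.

(21, 9) + (7, 10). λ = (10 - 9)/(7 - 21) ≡ 1/17 mod 31. 17⁻¹ ≡ 11 (mod 31) since 17·11 = 187 ≡ 1, so λ ≡ 11.
  x = λ² - 21 - 7 = 121 - 28 ≡ 0; y = λ·(21 - 0) - 9 ≡ 5. → (0, 5)

(0, 5)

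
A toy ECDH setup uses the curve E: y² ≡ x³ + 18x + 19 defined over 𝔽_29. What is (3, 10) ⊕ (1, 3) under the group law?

(3, 10) + (1, 3). λ = (3 - 10)/(1 - 3) ≡ 22/27 mod 29. 27⁻¹ ≡ 14 (mod 29) since 27·14 = 378 ≡ 1, so λ ≡ 18.
  x = λ² - 3 - 1 = 324 - 4 ≡ 1; y = λ·(3 - 1) - 10 ≡ 26. → (1, 26)

(1, 26)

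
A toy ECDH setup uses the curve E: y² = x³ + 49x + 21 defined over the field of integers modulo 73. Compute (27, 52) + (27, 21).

O

The two points share x = 27 and their y-coordinates satisfy 52 + 21 ≡ 0 (mod 73), so they are inverses. Their sum is 𝒪.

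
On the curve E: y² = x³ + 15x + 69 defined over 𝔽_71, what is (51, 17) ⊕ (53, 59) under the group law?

(51, 17) + (53, 59). λ = (59 - 17)/(53 - 51) ≡ 42/2 mod 71. 2⁻¹ ≡ 36 (mod 71) since 2·36 = 72 ≡ 1, so λ ≡ 21.
  x = λ² - 51 - 53 = 441 - 104 ≡ 53; y = λ·(51 - 53) - 17 ≡ 12. → (53, 12)

(53, 12)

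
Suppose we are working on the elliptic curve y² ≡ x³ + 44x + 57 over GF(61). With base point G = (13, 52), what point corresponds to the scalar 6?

(53, 13)

Double-and-add on 6 = (110)₂. Start with G = (13, 52) for the leading 1-bit.
double: tangent at (13, 52): λ = (3·13² + 44)/(2·52) ≡ 2/43. 43⁻¹ ≡ 44 (mod 61), so λ ≡ 2·44 ≡ 27.
  x = λ² - 13 - 13 = 729 - 26 ≡ 32; y = λ·(13 - 32) - 52 ≡ 45. → (32, 45)
add G: (32, 45) + (13, 52). λ = (52 - 45)/(13 - 32) ≡ 7/42 mod 61. 42⁻¹ ≡ 16 (mod 61) since 42·16 = 672 ≡ 1, so λ ≡ 51.
  x = λ² - 32 - 13 = 2601 - 45 ≡ 55; y = λ·(32 - 55) - 45 ≡ 2. → (55, 2)
double: tangent at (55, 2): λ = (3·55² + 44)/(2·2) ≡ 30/4. 4⁻¹ ≡ 46 (mod 61) since 4·46 = 184 ≡ 1, so λ ≡ 30·46 ≡ 38.
  x = λ² - 55 - 55 = 1444 - 110 ≡ 53; y = λ·(55 - 53) - 2 ≡ 13. → (53, 13)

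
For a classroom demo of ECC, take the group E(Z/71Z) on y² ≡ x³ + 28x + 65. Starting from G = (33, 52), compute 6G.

Double-and-add on 6 = (110)₂. Start with G = (33, 52) for the leading 1-bit.
double: tangent at (33, 52): λ = (3·33² + 28)/(2·52) ≡ 29/33. 33⁻¹ ≡ 28 (mod 71), so λ ≡ 29·28 ≡ 31.
  x = λ² - 33 - 33 = 961 - 66 ≡ 43; y = λ·(33 - 43) - 52 ≡ 64. → (43, 64)
add G: (43, 64) + (33, 52). λ = (52 - 64)/(33 - 43) ≡ 59/61 mod 71. 61⁻¹ ≡ 7 (mod 71), so λ ≡ 58.
  x = λ² - 43 - 33 = 3364 - 76 ≡ 22; y = λ·(43 - 22) - 64 ≡ 18. → (22, 18)
double: tangent at (22, 18): λ = (3·22² + 28)/(2·18) ≡ 60/36. 36⁻¹ ≡ 2 (mod 71), so λ ≡ 60·2 ≡ 49.
  x = λ² - 22 - 22 = 2401 - 44 ≡ 14; y = λ·(22 - 14) - 18 ≡ 19. → (14, 19)

(14, 19)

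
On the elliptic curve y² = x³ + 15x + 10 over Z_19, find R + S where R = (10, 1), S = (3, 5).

(10, 1) + (3, 5). λ = (5 - 1)/(3 - 10) ≡ 4/12 mod 19. 12⁻¹ ≡ 8 (mod 19), so λ ≡ 13.
  x = λ² - 10 - 3 = 169 - 13 ≡ 4; y = λ·(10 - 4) - 1 ≡ 1. → (4, 1)

(4, 1)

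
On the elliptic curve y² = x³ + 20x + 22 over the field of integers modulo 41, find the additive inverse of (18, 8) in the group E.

(18, 33)

-(18, 8) = (18, -8 mod 41) = (18, 33).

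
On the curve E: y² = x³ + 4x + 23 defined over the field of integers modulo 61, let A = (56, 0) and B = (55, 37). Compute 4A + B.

First 4A:
Repeated addition: build up to 4A.
2A: (56, 0) + (56, 0): same x and y₁ ≡ -y₂, so the sum is ∞.
3A: ∞ + (56, 0) = (56, 0) (identity).
4A: (56, 0) + (56, 0): same x and y₁ ≡ -y₂, so the sum is ∞.
4A = ∞.
Finally 4A + B:
∞ + (55, 37) = (55, 37) (identity).

(55, 37)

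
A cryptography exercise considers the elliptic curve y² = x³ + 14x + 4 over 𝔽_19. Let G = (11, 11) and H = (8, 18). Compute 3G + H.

First 3G:
Repeated addition: build up to 3G.
2G: tangent at (11, 11): λ = (3·11² + 14)/(2·11) ≡ 16/3. 3⁻¹ ≡ 13 (mod 19) since 3·13 = 39 ≡ 1, so λ ≡ 16·13 ≡ 18.
  x = λ² - 11 - 11 = 324 - 22 ≡ 17; y = λ·(11 - 17) - 11 ≡ 14. → (17, 14)
3G: (17, 14) + (11, 11). λ = (11 - 14)/(11 - 17) ≡ 16/13 mod 19. 13⁻¹ ≡ 3 (mod 19), so λ ≡ 10.
  x = λ² - 17 - 11 = 100 - 28 ≡ 15; y = λ·(17 - 15) - 14 ≡ 6. → (15, 6)
3G = (15, 6).
Finally 3G + H:
(15, 6) + (8, 18). λ = (18 - 6)/(8 - 15) ≡ 12/12 mod 19. 12⁻¹ ≡ 8 (mod 19) since 12·8 = 96 ≡ 1, so λ ≡ 1.
  x = λ² - 15 - 8 = 1 - 23 ≡ 16; y = λ·(15 - 16) - 6 ≡ 12. → (16, 12)

(16, 12)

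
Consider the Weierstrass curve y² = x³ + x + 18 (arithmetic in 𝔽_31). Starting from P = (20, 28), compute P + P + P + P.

Double-and-add on 4 = (100)₂. Start with P = (20, 28) for the leading 1-bit.
double: tangent at (20, 28): λ = (3·20² + 1)/(2·28) ≡ 23/25. 25⁻¹ ≡ 5 (mod 31) since 25·5 = 125 ≡ 1, so λ ≡ 23·5 ≡ 22.
  x = λ² - 20 - 20 = 484 - 40 ≡ 10; y = λ·(20 - 10) - 28 ≡ 6. → (10, 6)
double: tangent at (10, 6): λ = (3·10² + 1)/(2·6) ≡ 22/12. 12⁻¹ ≡ 13 (mod 31) since 12·13 = 156 ≡ 1, so λ ≡ 22·13 ≡ 7.
  x = λ² - 10 - 10 = 49 - 20 ≡ 29; y = λ·(10 - 29) - 6 ≡ 16. → (29, 16)

(29, 16)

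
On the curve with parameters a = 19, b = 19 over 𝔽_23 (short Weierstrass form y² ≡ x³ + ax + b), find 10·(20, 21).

Write P = (20, 21).
Repeated addition: build up to 10P.
2P: tangent at (20, 21): λ = (3·20² + 19)/(2·21) ≡ 0/19. 19⁻¹ ≡ 17 (mod 23), so λ ≡ 0·17 ≡ 0.
  x = λ² - 20 - 20 = 0 - 40 ≡ 6; y = λ·(20 - 6) - 21 ≡ 2. → (6, 2)
3P: (6, 2) + (20, 21). λ = (21 - 2)/(20 - 6) ≡ 19/14 mod 23. 14⁻¹ ≡ 5 (mod 23) since 14·5 = 70 ≡ 1, so λ ≡ 3.
  x = λ² - 6 - 20 = 9 - 26 ≡ 6; y = λ·(6 - 6) - 2 ≡ 21. → (6, 21)
4P: (6, 21) + (20, 21). λ = (21 - 21)/(20 - 6) ≡ 0/14 mod 23. 14⁻¹ ≡ 5 (mod 23), so λ ≡ 0.
  x = λ² - 6 - 20 = 0 - 26 ≡ 20; y = λ·(6 - 20) - 21 ≡ 2. → (20, 2)
5P: (20, 2) + (20, 21): same x and y₁ ≡ -y₂, so the sum is O.
6P: O + (20, 21) = (20, 21) (identity).
7P: tangent at (20, 21): λ = (3·20² + 19)/(2·21) ≡ 0/19. 19⁻¹ ≡ 17 (mod 23) since 19·17 = 323 ≡ 1, so λ ≡ 0·17 ≡ 0.
  x = λ² - 20 - 20 = 0 - 40 ≡ 6; y = λ·(20 - 6) - 21 ≡ 2. → (6, 2)
8P: (6, 2) + (20, 21). λ = (21 - 2)/(20 - 6) ≡ 19/14 mod 23. 14⁻¹ ≡ 5 (mod 23), so λ ≡ 3.
  x = λ² - 6 - 20 = 9 - 26 ≡ 6; y = λ·(6 - 6) - 2 ≡ 21. → (6, 21)
9P: (6, 21) + (20, 21). λ = (21 - 21)/(20 - 6) ≡ 0/14 mod 23. 14⁻¹ ≡ 5 (mod 23), so λ ≡ 0.
  x = λ² - 6 - 20 = 0 - 26 ≡ 20; y = λ·(6 - 20) - 21 ≡ 2. → (20, 2)
10P: (20, 2) + (20, 21): same x and y₁ ≡ -y₂, so the sum is O.

O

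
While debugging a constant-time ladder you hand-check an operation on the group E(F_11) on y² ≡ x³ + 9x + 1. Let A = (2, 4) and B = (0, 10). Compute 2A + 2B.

First 2A:
Repeated addition: build up to 2A.
2A: tangent at (2, 4): λ = (3·2² + 9)/(2·4) ≡ 10/8. 8⁻¹ ≡ 7 (mod 11), so λ ≡ 10·7 ≡ 4.
  x = λ² - 2 - 2 = 16 - 4 ≡ 1; y = λ·(2 - 1) - 4 ≡ 0. → (1, 0)
2A = (1, 0).
Next 2B:
Repeated addition: build up to 2B.
2B: tangent at (0, 10): λ = (3·0² + 9)/(2·10) ≡ 9/9. 9⁻¹ ≡ 5 (mod 11) since 9·5 = 45 ≡ 1, so λ ≡ 9·5 ≡ 1.
  x = λ² - 0 - 0 = 1 - 0 ≡ 1; y = λ·(0 - 1) - 10 ≡ 0. → (1, 0)
2B = (1, 0).
Finally 2A + 2B:
(1, 0) + (1, 0): same x and y₁ ≡ -y₂, so the sum is the point at infinity.

O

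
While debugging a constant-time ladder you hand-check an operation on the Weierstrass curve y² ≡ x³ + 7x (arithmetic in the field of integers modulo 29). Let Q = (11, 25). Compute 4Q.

Repeated addition: build up to 4Q.
2Q: tangent at (11, 25): λ = (3·11² + 7)/(2·25) ≡ 22/21. 21⁻¹ ≡ 18 (mod 29) since 21·18 = 378 ≡ 1, so λ ≡ 22·18 ≡ 19.
  x = λ² - 11 - 11 = 361 - 22 ≡ 20; y = λ·(11 - 20) - 25 ≡ 7. → (20, 7)
3Q: (20, 7) + (11, 25). λ = (25 - 7)/(11 - 20) ≡ 18/20 mod 29. 20⁻¹ ≡ 16 (mod 29) since 20·16 = 320 ≡ 1, so λ ≡ 27.
  x = λ² - 20 - 11 = 729 - 31 ≡ 2; y = λ·(20 - 2) - 7 ≡ 15. → (2, 15)
4Q: (2, 15) + (11, 25). λ = (25 - 15)/(11 - 2) ≡ 10/9 mod 29. 9⁻¹ ≡ 13 (mod 29), so λ ≡ 14.
  x = λ² - 2 - 11 = 196 - 13 ≡ 9; y = λ·(2 - 9) - 15 ≡ 3. → (9, 3)

(9, 3)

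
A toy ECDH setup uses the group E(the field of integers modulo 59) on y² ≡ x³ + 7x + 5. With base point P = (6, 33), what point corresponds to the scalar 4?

Double-and-add on 4 = (100)₂. Start with P = (6, 33) for the leading 1-bit.
double: tangent at (6, 33): λ = (3·6² + 7)/(2·33) ≡ 56/7. 7⁻¹ ≡ 17 (mod 59) since 7·17 = 119 ≡ 1, so λ ≡ 56·17 ≡ 8.
  x = λ² - 6 - 6 = 64 - 12 ≡ 52; y = λ·(6 - 52) - 33 ≡ 12. → (52, 12)
double: tangent at (52, 12): λ = (3·52² + 7)/(2·12) ≡ 36/24. 24⁻¹ ≡ 32 (mod 59) since 24·32 = 768 ≡ 1, so λ ≡ 36·32 ≡ 31.
  x = λ² - 52 - 52 = 961 - 104 ≡ 31; y = λ·(52 - 31) - 12 ≡ 49. → (31, 49)

(31, 49)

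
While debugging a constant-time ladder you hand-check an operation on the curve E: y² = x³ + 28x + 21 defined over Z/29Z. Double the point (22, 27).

tangent at (22, 27): λ = (3·22² + 28)/(2·27) ≡ 1/25. 25⁻¹ ≡ 7 (mod 29) since 25·7 = 175 ≡ 1, so λ ≡ 1·7 ≡ 7.
  x = λ² - 22 - 22 = 49 - 44 ≡ 5; y = λ·(22 - 5) - 27 ≡ 5. → (5, 5)

(5, 5)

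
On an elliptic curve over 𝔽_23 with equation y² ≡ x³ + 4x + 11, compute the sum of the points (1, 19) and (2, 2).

(1, 19) + (2, 2). λ = (2 - 19)/(2 - 1) ≡ 6/1 mod 23. 1⁻¹ ≡ 1 (mod 23), so λ ≡ 6.
  x = λ² - 1 - 2 = 36 - 3 ≡ 10; y = λ·(1 - 10) - 19 ≡ 19. → (10, 19)

(10, 19)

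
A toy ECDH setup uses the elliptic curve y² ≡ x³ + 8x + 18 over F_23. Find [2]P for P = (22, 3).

tangent at (22, 3): λ = (3·22² + 8)/(2·3) ≡ 11/6. 6⁻¹ ≡ 4 (mod 23), so λ ≡ 11·4 ≡ 21.
  x = λ² - 22 - 22 = 441 - 44 ≡ 6; y = λ·(22 - 6) - 3 ≡ 11. → (6, 11)

(6, 11)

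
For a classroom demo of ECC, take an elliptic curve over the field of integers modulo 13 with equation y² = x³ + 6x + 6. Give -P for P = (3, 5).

-(3, 5) = (3, -5 mod 13) = (3, 8).

(3, 8)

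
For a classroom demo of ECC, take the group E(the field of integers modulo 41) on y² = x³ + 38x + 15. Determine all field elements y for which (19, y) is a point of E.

x³ + 38x + 15 = 7596 ≡ 11 (mod 41).
11 is a non-residue mod 41; no y exists.

none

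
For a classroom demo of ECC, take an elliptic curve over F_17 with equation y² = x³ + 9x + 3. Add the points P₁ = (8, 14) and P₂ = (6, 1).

(8, 14) + (6, 1). λ = (1 - 14)/(6 - 8) ≡ 4/15 mod 17. 15⁻¹ ≡ 8 (mod 17) since 15·8 = 120 ≡ 1, so λ ≡ 15.
  x = λ² - 8 - 6 = 225 - 14 ≡ 7; y = λ·(8 - 7) - 14 ≡ 1. → (7, 1)

(7, 1)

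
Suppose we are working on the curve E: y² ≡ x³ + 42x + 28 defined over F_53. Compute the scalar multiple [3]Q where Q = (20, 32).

O

Repeated addition: build up to 3Q.
2Q: tangent at (20, 32): λ = (3·20² + 42)/(2·32) ≡ 23/11. 11⁻¹ ≡ 29 (mod 53), so λ ≡ 23·29 ≡ 31.
  x = λ² - 20 - 20 = 961 - 40 ≡ 20; y = λ·(20 - 20) - 32 ≡ 21. → (20, 21)
3Q: (20, 21) + (20, 32): same x and y₁ ≡ -y₂, so the sum is O.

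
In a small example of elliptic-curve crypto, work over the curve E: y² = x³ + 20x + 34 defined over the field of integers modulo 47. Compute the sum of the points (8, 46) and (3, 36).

(8, 46) + (3, 36). λ = (36 - 46)/(3 - 8) ≡ 37/42 mod 47. 42⁻¹ ≡ 28 (mod 47), so λ ≡ 2.
  x = λ² - 8 - 3 = 4 - 11 ≡ 40; y = λ·(8 - 40) - 46 ≡ 31. → (40, 31)

(40, 31)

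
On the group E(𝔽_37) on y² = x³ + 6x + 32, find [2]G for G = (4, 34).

(36, 32)

tangent at (4, 34): λ = (3·4² + 6)/(2·34) ≡ 17/31. 31⁻¹ ≡ 6 (mod 37) since 31·6 = 186 ≡ 1, so λ ≡ 17·6 ≡ 28.
  x = λ² - 4 - 4 = 784 - 8 ≡ 36; y = λ·(4 - 36) - 34 ≡ 32. → (36, 32)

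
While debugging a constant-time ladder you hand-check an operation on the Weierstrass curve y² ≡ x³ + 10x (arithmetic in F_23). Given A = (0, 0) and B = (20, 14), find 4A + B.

First 4A:
Double-and-add on 4 = (100)₂. Start with A = (0, 0) for the leading 1-bit.
double: (0, 0) + (0, 0): same x and y₁ ≡ -y₂, so the sum is O.
double: O + O = O (identity).
4A = O.
Finally 4A + B:
O + (20, 14) = (20, 14) (identity).

(20, 14)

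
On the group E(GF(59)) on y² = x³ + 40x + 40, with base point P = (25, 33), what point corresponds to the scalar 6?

(27, 25)

Repeated addition: build up to 6P.
2P: tangent at (25, 33): λ = (3·25² + 40)/(2·33) ≡ 27/7. 7⁻¹ ≡ 17 (mod 59) since 7·17 = 119 ≡ 1, so λ ≡ 27·17 ≡ 46.
  x = λ² - 25 - 25 = 2116 - 50 ≡ 1; y = λ·(25 - 1) - 33 ≡ 9. → (1, 9)
3P: (1, 9) + (25, 33). λ = (33 - 9)/(25 - 1) ≡ 24/24 mod 59. 24⁻¹ ≡ 32 (mod 59) since 24·32 = 768 ≡ 1, so λ ≡ 1.
  x = λ² - 1 - 25 = 1 - 26 ≡ 34; y = λ·(1 - 34) - 9 ≡ 17. → (34, 17)
4P: (34, 17) + (25, 33). λ = (33 - 17)/(25 - 34) ≡ 16/50 mod 59. 50⁻¹ ≡ 13 (mod 59), so λ ≡ 31.
  x = λ² - 34 - 25 = 961 - 59 ≡ 17; y = λ·(34 - 17) - 17 ≡ 38. → (17, 38)
5P: (17, 38) + (25, 33). λ = (33 - 38)/(25 - 17) ≡ 54/8 mod 59. 8⁻¹ ≡ 37 (mod 59), so λ ≡ 51.
  x = λ² - 17 - 25 = 2601 - 42 ≡ 22; y = λ·(17 - 22) - 38 ≡ 2. → (22, 2)
6P: (22, 2) + (25, 33). λ = (33 - 2)/(25 - 22) ≡ 31/3 mod 59. 3⁻¹ ≡ 20 (mod 59) since 3·20 = 60 ≡ 1, so λ ≡ 30.
  x = λ² - 22 - 25 = 900 - 47 ≡ 27; y = λ·(22 - 27) - 2 ≡ 25. → (27, 25)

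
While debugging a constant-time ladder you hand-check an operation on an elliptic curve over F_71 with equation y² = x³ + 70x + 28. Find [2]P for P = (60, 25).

tangent at (60, 25): λ = (3·60² + 70)/(2·25) ≡ 7/50. 50⁻¹ ≡ 27 (mod 71) since 50·27 = 1350 ≡ 1, so λ ≡ 7·27 ≡ 47.
  x = λ² - 60 - 60 = 2209 - 120 ≡ 30; y = λ·(60 - 30) - 25 ≡ 36. → (30, 36)

(30, 36)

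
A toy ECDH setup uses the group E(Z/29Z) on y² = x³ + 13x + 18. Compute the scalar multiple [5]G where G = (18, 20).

Repeated addition: build up to 5G.
2G: tangent at (18, 20): λ = (3·18² + 13)/(2·20) ≡ 28/11. 11⁻¹ ≡ 8 (mod 29), so λ ≡ 28·8 ≡ 21.
  x = λ² - 18 - 18 = 441 - 36 ≡ 28; y = λ·(18 - 28) - 20 ≡ 2. → (28, 2)
3G: (28, 2) + (18, 20). λ = (20 - 2)/(18 - 28) ≡ 18/19 mod 29. 19⁻¹ ≡ 26 (mod 29), so λ ≡ 4.
  x = λ² - 28 - 18 = 16 - 46 ≡ 28; y = λ·(28 - 28) - 2 ≡ 27. → (28, 27)
4G: (28, 27) + (18, 20). λ = (20 - 27)/(18 - 28) ≡ 22/19 mod 29. 19⁻¹ ≡ 26 (mod 29) since 19·26 = 494 ≡ 1, so λ ≡ 21.
  x = λ² - 28 - 18 = 441 - 46 ≡ 18; y = λ·(28 - 18) - 27 ≡ 9. → (18, 9)
5G: (18, 9) + (18, 20): same x and y₁ ≡ -y₂, so the sum is O.

O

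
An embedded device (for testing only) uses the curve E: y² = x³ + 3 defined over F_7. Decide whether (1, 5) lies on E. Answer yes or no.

yes

y² = 5² ≡ 4; x³ + 0x + 3 = 4 ≡ 4 (mod 7). 4 = 4.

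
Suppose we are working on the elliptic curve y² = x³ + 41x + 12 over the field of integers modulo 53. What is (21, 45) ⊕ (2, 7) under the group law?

(34, 35)

(21, 45) + (2, 7). λ = (7 - 45)/(2 - 21) ≡ 15/34 mod 53. 34⁻¹ ≡ 39 (mod 53) since 34·39 = 1326 ≡ 1, so λ ≡ 2.
  x = λ² - 21 - 2 = 4 - 23 ≡ 34; y = λ·(21 - 34) - 45 ≡ 35. → (34, 35)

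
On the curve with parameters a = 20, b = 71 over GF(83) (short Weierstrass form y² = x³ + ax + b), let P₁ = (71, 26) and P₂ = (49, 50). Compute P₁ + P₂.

(71, 26) + (49, 50). λ = (50 - 26)/(49 - 71) ≡ 24/61 mod 83. 61⁻¹ ≡ 49 (mod 83), so λ ≡ 14.
  x = λ² - 71 - 49 = 196 - 120 ≡ 76; y = λ·(71 - 76) - 26 ≡ 70. → (76, 70)

(76, 70)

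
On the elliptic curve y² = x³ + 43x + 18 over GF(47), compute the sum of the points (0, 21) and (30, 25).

(26, 10)

(0, 21) + (30, 25). λ = (25 - 21)/(30 - 0) ≡ 4/30 mod 47. 30⁻¹ ≡ 11 (mod 47), so λ ≡ 44.
  x = λ² - 0 - 30 = 1936 - 30 ≡ 26; y = λ·(0 - 26) - 21 ≡ 10. → (26, 10)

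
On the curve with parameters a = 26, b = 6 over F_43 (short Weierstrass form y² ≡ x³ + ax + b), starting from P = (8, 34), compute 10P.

Double-and-add on 10 = (1010)₂. Start with P = (8, 34) for the leading 1-bit.
double: tangent at (8, 34): λ = (3·8² + 26)/(2·34) ≡ 3/25. 25⁻¹ ≡ 31 (mod 43) since 25·31 = 775 ≡ 1, so λ ≡ 3·31 ≡ 7.
  x = λ² - 8 - 8 = 49 - 16 ≡ 33; y = λ·(8 - 33) - 34 ≡ 6. → (33, 6)
double: tangent at (33, 6): λ = (3·33² + 26)/(2·6) ≡ 25/12. 12⁻¹ ≡ 18 (mod 43) since 12·18 = 216 ≡ 1, so λ ≡ 25·18 ≡ 20.
  x = λ² - 33 - 33 = 400 - 66 ≡ 33; y = λ·(33 - 33) - 6 ≡ 37. → (33, 37)
add P: (33, 37) + (8, 34). λ = (34 - 37)/(8 - 33) ≡ 40/18 mod 43. 18⁻¹ ≡ 12 (mod 43) since 18·12 = 216 ≡ 1, so λ ≡ 7.
  x = λ² - 33 - 8 = 49 - 41 ≡ 8; y = λ·(33 - 8) - 37 ≡ 9. → (8, 9)
double: tangent at (8, 9): λ = (3·8² + 26)/(2·9) ≡ 3/18. 18⁻¹ ≡ 12 (mod 43), so λ ≡ 3·12 ≡ 36.
  x = λ² - 8 - 8 = 1296 - 16 ≡ 33; y = λ·(8 - 33) - 9 ≡ 37. → (33, 37)

(33, 37)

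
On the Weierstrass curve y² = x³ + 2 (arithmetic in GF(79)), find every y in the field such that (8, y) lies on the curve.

x³ + 0x + 2 = 514 ≡ 40 (mod 79).
Square roots of 40 mod 79: 35 and 44 (since 35² = 1225 ≡ 40).

35, 44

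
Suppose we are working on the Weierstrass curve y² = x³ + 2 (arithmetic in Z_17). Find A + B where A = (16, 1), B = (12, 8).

(16, 1) + (12, 8). λ = (8 - 1)/(12 - 16) ≡ 7/13 mod 17. 13⁻¹ ≡ 4 (mod 17) since 13·4 = 52 ≡ 1, so λ ≡ 11.
  x = λ² - 16 - 12 = 121 - 28 ≡ 8; y = λ·(16 - 8) - 1 ≡ 2. → (8, 2)

(8, 2)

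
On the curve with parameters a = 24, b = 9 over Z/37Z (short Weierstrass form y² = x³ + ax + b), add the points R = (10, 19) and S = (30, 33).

(10, 19) + (30, 33). λ = (33 - 19)/(30 - 10) ≡ 14/20 mod 37. 20⁻¹ ≡ 13 (mod 37), so λ ≡ 34.
  x = λ² - 10 - 30 = 1156 - 40 ≡ 6; y = λ·(10 - 6) - 19 ≡ 6. → (6, 6)

(6, 6)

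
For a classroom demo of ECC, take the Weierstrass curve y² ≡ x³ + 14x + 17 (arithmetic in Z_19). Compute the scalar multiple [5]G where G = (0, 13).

Repeated addition: build up to 5G.
2G: tangent at (0, 13): λ = (3·0² + 14)/(2·13) ≡ 14/7. 7⁻¹ ≡ 11 (mod 19) since 7·11 = 77 ≡ 1, so λ ≡ 14·11 ≡ 2.
  x = λ² - 0 - 0 = 4 - 0 ≡ 4; y = λ·(0 - 4) - 13 ≡ 17. → (4, 17)
3G: (4, 17) + (0, 13). λ = (13 - 17)/(0 - 4) ≡ 15/15 mod 19. 15⁻¹ ≡ 14 (mod 19) since 15·14 = 210 ≡ 1, so λ ≡ 1.
  x = λ² - 4 - 0 = 1 - 4 ≡ 16; y = λ·(4 - 16) - 17 ≡ 9. → (16, 9)
4G: (16, 9) + (0, 13). λ = (13 - 9)/(0 - 16) ≡ 4/3 mod 19. 3⁻¹ ≡ 13 (mod 19), so λ ≡ 14.
  x = λ² - 16 - 0 = 196 - 16 ≡ 9; y = λ·(16 - 9) - 9 ≡ 13. → (9, 13)
5G: (9, 13) + (0, 13). λ = (13 - 13)/(0 - 9) ≡ 0/10 mod 19. 10⁻¹ ≡ 2 (mod 19), so λ ≡ 0.
  x = λ² - 9 - 0 = 0 - 9 ≡ 10; y = λ·(9 - 10) - 13 ≡ 6. → (10, 6)

(10, 6)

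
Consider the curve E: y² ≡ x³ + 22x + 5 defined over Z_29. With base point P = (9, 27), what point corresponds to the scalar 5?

Repeated addition: build up to 5P.
2P: tangent at (9, 27): λ = (3·9² + 22)/(2·27) ≡ 4/25. 25⁻¹ ≡ 7 (mod 29), so λ ≡ 4·7 ≡ 28.
  x = λ² - 9 - 9 = 784 - 18 ≡ 12; y = λ·(9 - 12) - 27 ≡ 5. → (12, 5)
3P: (12, 5) + (9, 27). λ = (27 - 5)/(9 - 12) ≡ 22/26 mod 29. 26⁻¹ ≡ 19 (mod 29), so λ ≡ 12.
  x = λ² - 12 - 9 = 144 - 21 ≡ 7; y = λ·(12 - 7) - 5 ≡ 26. → (7, 26)
4P: (7, 26) + (9, 27). λ = (27 - 26)/(9 - 7) ≡ 1/2 mod 29. 2⁻¹ ≡ 15 (mod 29) since 2·15 = 30 ≡ 1, so λ ≡ 15.
  x = λ² - 7 - 9 = 225 - 16 ≡ 6; y = λ·(7 - 6) - 26 ≡ 18. → (6, 18)
5P: (6, 18) + (9, 27). λ = (27 - 18)/(9 - 6) ≡ 9/3 mod 29. 3⁻¹ ≡ 10 (mod 29) since 3·10 = 30 ≡ 1, so λ ≡ 3.
  x = λ² - 6 - 9 = 9 - 15 ≡ 23; y = λ·(6 - 23) - 18 ≡ 18. → (23, 18)

(23, 18)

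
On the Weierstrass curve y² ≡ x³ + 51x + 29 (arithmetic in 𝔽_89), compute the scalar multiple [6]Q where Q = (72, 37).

Double-and-add on 6 = (110)₂. Start with Q = (72, 37) for the leading 1-bit.
double: tangent at (72, 37): λ = (3·72² + 51)/(2·37) ≡ 28/74. 74⁻¹ ≡ 83 (mod 89), so λ ≡ 28·83 ≡ 10.
  x = λ² - 72 - 72 = 100 - 144 ≡ 45; y = λ·(72 - 45) - 37 ≡ 55. → (45, 55)
add Q: (45, 55) + (72, 37). λ = (37 - 55)/(72 - 45) ≡ 71/27 mod 89. 27⁻¹ ≡ 33 (mod 89), so λ ≡ 29.
  x = λ² - 45 - 72 = 841 - 117 ≡ 12; y = λ·(45 - 12) - 55 ≡ 12. → (12, 12)
double: tangent at (12, 12): λ = (3·12² + 51)/(2·12) ≡ 38/24. 24⁻¹ ≡ 26 (mod 89), so λ ≡ 38·26 ≡ 9.
  x = λ² - 12 - 12 = 81 - 24 ≡ 57; y = λ·(12 - 57) - 12 ≡ 28. → (57, 28)

(57, 28)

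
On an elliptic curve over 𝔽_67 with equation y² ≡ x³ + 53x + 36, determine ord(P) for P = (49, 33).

9

2P: tangent at (49, 33): λ = (3·49² + 53)/(2·33) ≡ 20/66. 66⁻¹ ≡ 66 (mod 67), so λ ≡ 20·66 ≡ 47.
  x = λ² - 49 - 49 = 2209 - 98 ≡ 34; y = λ·(49 - 34) - 33 ≡ 2. → (34, 2)
3P: (34, 2) + (49, 33). λ = (33 - 2)/(49 - 34) ≡ 31/15 mod 67. 15⁻¹ ≡ 9 (mod 67) since 15·9 = 135 ≡ 1, so λ ≡ 11.
  x = λ² - 34 - 49 = 121 - 83 ≡ 38; y = λ·(34 - 38) - 2 ≡ 21. → (38, 21)
4P: (38, 21) + (49, 33). λ = (33 - 21)/(49 - 38) ≡ 12/11 mod 67. 11⁻¹ ≡ 61 (mod 67) since 11·61 = 671 ≡ 1, so λ ≡ 62.
  x = λ² - 38 - 49 = 3844 - 87 ≡ 5; y = λ·(38 - 5) - 21 ≡ 15. → (5, 15)
5P: (5, 15) + (49, 33). λ = (33 - 15)/(49 - 5) ≡ 18/44 mod 67. 44⁻¹ ≡ 32 (mod 67) since 44·32 = 1408 ≡ 1, so λ ≡ 40.
  x = λ² - 5 - 49 = 1600 - 54 ≡ 5; y = λ·(5 - 5) - 15 ≡ 52. → (5, 52)
6P: (5, 52) + (49, 33). λ = (33 - 52)/(49 - 5) ≡ 48/44 mod 67. 44⁻¹ ≡ 32 (mod 67), so λ ≡ 62.
  x = λ² - 5 - 49 = 3844 - 54 ≡ 38; y = λ·(5 - 38) - 52 ≡ 46. → (38, 46)
7P: (38, 46) + (49, 33). λ = (33 - 46)/(49 - 38) ≡ 54/11 mod 67. 11⁻¹ ≡ 61 (mod 67) since 11·61 = 671 ≡ 1, so λ ≡ 11.
  x = λ² - 38 - 49 = 121 - 87 ≡ 34; y = λ·(38 - 34) - 46 ≡ 65. → (34, 65)
8P: (34, 65) + (49, 33). λ = (33 - 65)/(49 - 34) ≡ 35/15 mod 67. 15⁻¹ ≡ 9 (mod 67) since 15·9 = 135 ≡ 1, so λ ≡ 47.
  x = λ² - 34 - 49 = 2209 - 83 ≡ 49; y = λ·(34 - 49) - 65 ≡ 34. → (49, 34)
9P: (49, 34) + (49, 33): same x and y₁ ≡ -y₂, so the sum is O.
9P = O, so the order is 9.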